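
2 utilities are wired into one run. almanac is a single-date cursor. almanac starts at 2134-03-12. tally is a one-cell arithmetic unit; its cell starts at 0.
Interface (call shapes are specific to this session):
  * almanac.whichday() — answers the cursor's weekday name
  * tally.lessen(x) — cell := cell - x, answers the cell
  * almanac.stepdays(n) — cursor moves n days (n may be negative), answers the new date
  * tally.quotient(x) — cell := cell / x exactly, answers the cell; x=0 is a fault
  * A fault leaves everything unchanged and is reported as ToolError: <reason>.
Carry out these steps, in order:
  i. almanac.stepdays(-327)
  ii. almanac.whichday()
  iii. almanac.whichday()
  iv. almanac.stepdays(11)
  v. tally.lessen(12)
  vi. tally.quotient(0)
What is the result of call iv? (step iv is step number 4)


$ stepdays n=-327
  2133-04-19
$ whichday
  Sunday
$ whichday
  Sunday
$ stepdays n=11
  2133-04-30
$ lessen x=12
  -12
$ quotient x=0
  ToolError: division by zero

Answer: 2133-04-30


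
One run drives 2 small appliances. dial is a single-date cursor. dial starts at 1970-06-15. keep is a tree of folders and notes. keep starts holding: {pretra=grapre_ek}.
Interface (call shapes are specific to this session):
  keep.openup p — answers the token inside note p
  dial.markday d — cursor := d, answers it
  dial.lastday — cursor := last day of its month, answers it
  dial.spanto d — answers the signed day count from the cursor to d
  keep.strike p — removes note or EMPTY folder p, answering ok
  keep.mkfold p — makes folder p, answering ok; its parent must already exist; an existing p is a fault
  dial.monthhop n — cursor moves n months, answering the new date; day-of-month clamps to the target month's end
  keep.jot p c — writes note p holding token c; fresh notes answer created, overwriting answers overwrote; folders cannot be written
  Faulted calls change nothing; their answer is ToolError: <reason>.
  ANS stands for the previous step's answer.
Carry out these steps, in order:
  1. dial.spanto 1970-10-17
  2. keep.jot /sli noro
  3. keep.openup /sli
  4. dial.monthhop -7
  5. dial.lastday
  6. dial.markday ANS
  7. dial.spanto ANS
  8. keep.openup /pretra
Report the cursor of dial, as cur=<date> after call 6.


Answer: cur=1969-11-30

Derivation:
% dial.spanto d→1970-10-17
  124
% keep.jot p→/sli c→noro
  created
% keep.openup p→/sli
  noro
% dial.monthhop n→-7
  1969-11-15
% dial.lastday
  1969-11-30
% dial.markday d→ANS
  1969-11-30
% dial.spanto d→ANS
  0
% keep.openup p→/pretra
  grapre_ek


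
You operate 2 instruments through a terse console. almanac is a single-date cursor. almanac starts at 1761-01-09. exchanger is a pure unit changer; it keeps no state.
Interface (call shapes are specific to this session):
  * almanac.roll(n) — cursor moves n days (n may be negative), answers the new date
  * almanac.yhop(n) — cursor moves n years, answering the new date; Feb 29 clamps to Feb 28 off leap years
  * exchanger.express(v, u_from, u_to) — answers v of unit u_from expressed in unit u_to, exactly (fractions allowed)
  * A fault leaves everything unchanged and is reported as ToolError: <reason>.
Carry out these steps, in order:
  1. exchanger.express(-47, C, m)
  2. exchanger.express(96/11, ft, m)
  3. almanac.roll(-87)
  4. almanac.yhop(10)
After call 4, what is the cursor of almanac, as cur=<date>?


# 1. exchanger.express(v=-47, u_from=C, u_to=m) : ToolError: incompatible units
# 2. exchanger.express(v=96/11, u_from=ft, u_to=m) : 18288/6875
# 3. almanac.roll(n=-87) : 1760-10-14
# 4. almanac.yhop(n=10) : 1770-10-14

Answer: cur=1770-10-14


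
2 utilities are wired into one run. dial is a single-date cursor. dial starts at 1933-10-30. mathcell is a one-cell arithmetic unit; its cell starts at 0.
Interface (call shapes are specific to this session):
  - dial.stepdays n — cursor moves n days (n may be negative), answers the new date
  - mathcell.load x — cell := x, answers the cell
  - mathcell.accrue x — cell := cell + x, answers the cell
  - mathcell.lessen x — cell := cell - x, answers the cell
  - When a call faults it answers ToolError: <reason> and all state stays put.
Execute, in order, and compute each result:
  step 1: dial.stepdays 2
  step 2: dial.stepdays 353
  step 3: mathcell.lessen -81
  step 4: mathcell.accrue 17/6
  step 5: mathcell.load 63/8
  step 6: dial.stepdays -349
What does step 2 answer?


Answer: 1934-10-20

Derivation:
;; dial.stepdays(n='2') => 1933-11-01
;; dial.stepdays(n='353') => 1934-10-20
;; mathcell.lessen(x='-81') => 81
;; mathcell.accrue(x='17/6') => 503/6
;; mathcell.load(x='63/8') => 63/8
;; dial.stepdays(n='-349') => 1933-11-05


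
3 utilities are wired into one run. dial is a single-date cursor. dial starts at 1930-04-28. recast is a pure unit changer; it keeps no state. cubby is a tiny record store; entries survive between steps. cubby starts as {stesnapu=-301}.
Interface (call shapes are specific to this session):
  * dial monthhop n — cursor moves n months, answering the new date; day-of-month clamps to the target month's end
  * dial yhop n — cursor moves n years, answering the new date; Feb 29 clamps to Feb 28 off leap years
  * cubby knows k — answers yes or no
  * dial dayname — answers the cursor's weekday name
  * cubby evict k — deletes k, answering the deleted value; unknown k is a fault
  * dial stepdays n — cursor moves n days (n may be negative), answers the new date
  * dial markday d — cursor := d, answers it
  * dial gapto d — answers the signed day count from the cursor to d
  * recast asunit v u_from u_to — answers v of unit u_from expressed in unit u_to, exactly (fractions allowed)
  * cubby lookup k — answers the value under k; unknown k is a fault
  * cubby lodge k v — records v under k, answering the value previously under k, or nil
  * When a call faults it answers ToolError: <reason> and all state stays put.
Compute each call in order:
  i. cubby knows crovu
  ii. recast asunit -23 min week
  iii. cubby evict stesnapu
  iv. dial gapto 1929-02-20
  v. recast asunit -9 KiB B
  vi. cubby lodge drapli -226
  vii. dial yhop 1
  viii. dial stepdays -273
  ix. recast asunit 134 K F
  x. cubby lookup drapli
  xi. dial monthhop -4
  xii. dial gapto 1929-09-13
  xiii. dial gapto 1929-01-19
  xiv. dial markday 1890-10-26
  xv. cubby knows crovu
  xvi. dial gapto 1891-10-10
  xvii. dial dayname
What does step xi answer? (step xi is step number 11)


==> cubby knows(k: crovu)
<== no
==> recast asunit(v: -23, u_from: min, u_to: week)
<== -23/10080
==> cubby evict(k: stesnapu)
<== -301
==> dial gapto(d: 1929-02-20)
<== -432
==> recast asunit(v: -9, u_from: KiB, u_to: B)
<== -9216
==> cubby lodge(k: drapli, v: -226)
<== nil
==> dial yhop(n: 1)
<== 1931-04-28
==> dial stepdays(n: -273)
<== 1930-07-29
==> recast asunit(v: 134, u_from: K, u_to: F)
<== -21847/100
==> cubby lookup(k: drapli)
<== -226
==> dial monthhop(n: -4)
<== 1930-03-29
==> dial gapto(d: 1929-09-13)
<== -197
==> dial gapto(d: 1929-01-19)
<== -434
==> dial markday(d: 1890-10-26)
<== 1890-10-26
==> cubby knows(k: crovu)
<== no
==> dial gapto(d: 1891-10-10)
<== 349
==> dial dayname()
<== Sunday

Answer: 1930-03-29


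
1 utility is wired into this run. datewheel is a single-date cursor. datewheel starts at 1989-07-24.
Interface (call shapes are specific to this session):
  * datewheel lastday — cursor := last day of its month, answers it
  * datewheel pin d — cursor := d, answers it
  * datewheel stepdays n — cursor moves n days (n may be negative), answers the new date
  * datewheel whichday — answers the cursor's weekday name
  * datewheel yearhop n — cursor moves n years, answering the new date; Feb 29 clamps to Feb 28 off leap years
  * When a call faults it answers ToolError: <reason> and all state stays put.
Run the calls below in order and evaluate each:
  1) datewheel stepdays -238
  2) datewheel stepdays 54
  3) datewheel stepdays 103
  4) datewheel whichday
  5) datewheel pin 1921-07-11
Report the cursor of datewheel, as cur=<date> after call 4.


·→ datewheel stepdays(n=-238)
·← 1988-11-28
·→ datewheel stepdays(n=54)
·← 1989-01-21
·→ datewheel stepdays(n=103)
·← 1989-05-04
·→ datewheel whichday()
·← Thursday
·→ datewheel pin(d=1921-07-11)
·← 1921-07-11

Answer: cur=1989-05-04


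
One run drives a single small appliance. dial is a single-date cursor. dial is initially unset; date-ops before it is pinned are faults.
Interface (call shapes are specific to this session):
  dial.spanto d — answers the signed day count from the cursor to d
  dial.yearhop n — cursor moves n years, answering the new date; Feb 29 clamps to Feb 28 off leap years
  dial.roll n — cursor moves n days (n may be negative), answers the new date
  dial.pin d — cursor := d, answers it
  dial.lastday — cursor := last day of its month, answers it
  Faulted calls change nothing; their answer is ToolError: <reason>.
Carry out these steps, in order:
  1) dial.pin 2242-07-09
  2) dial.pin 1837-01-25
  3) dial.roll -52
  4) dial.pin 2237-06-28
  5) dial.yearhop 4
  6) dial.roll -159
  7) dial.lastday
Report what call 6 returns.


Answer: 2241-01-20

Derivation:
Then dial.pin passing d: 2242-07-09, and observe 2242-07-09.
I run dial.pin passing d: 1837-01-25, — result: 1837-01-25.
Now I run dial.roll passing n: -52, → 1836-12-04.
Calling dial.pin passing d: 2237-06-28, and see 2237-06-28.
Invoking dial.yearhop passing n: 4, which returns 2241-06-28.
Next I call dial.roll passing n: -159, → 2241-01-20.
I try dial.lastday, giving 2241-01-31.


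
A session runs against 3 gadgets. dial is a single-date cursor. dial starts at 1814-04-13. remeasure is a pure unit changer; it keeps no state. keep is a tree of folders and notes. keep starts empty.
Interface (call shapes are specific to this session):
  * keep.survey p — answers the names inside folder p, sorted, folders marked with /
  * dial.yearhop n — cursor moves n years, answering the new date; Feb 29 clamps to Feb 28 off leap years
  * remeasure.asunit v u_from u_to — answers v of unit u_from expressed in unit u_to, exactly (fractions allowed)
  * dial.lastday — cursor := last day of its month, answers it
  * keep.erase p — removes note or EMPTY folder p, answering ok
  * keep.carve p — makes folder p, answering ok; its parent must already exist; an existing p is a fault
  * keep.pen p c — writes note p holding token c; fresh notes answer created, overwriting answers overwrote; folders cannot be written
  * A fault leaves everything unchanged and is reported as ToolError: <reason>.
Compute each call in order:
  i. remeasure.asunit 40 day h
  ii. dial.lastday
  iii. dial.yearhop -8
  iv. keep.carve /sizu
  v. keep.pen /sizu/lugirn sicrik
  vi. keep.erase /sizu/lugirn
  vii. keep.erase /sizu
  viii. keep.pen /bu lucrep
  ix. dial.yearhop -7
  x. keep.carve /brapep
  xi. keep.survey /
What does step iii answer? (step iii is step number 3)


Answer: 1806-04-30

Derivation:
==> remeasure.asunit(v: 40, u_from: day, u_to: h)
<== 960
==> dial.lastday()
<== 1814-04-30
==> dial.yearhop(n: -8)
<== 1806-04-30
==> keep.carve(p: /sizu)
<== ok
==> keep.pen(p: /sizu/lugirn, c: sicrik)
<== created
==> keep.erase(p: /sizu/lugirn)
<== ok
==> keep.erase(p: /sizu)
<== ok
==> keep.pen(p: /bu, c: lucrep)
<== created
==> dial.yearhop(n: -7)
<== 1799-04-30
==> keep.carve(p: /brapep)
<== ok
==> keep.survey(p: /)
<== [brapep/, bu]


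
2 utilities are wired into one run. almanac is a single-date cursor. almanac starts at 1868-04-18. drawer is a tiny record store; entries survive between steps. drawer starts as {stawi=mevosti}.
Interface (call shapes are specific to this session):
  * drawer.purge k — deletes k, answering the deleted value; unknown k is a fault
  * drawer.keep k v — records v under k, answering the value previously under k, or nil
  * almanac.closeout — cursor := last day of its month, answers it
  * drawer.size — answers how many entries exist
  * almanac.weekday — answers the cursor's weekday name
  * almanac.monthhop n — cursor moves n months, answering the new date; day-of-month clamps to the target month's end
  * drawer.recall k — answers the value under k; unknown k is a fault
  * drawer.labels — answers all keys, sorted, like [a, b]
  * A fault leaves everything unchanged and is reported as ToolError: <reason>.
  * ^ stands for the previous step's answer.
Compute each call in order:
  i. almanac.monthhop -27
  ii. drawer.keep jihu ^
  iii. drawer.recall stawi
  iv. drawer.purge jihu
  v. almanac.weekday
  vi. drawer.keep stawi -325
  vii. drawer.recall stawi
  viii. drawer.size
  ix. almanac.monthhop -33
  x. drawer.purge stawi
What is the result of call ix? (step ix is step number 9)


Answer: 1863-04-18

Derivation:
// almanac.monthhop(n→-27) => 1866-01-18
// drawer.keep(k→jihu, v→^) => nil
// drawer.recall(k→stawi) => mevosti
// drawer.purge(k→jihu) => 1866-01-18
// almanac.weekday() => Thursday
// drawer.keep(k→stawi, v→-325) => mevosti
// drawer.recall(k→stawi) => -325
// drawer.size() => 1
// almanac.monthhop(n→-33) => 1863-04-18
// drawer.purge(k→stawi) => -325


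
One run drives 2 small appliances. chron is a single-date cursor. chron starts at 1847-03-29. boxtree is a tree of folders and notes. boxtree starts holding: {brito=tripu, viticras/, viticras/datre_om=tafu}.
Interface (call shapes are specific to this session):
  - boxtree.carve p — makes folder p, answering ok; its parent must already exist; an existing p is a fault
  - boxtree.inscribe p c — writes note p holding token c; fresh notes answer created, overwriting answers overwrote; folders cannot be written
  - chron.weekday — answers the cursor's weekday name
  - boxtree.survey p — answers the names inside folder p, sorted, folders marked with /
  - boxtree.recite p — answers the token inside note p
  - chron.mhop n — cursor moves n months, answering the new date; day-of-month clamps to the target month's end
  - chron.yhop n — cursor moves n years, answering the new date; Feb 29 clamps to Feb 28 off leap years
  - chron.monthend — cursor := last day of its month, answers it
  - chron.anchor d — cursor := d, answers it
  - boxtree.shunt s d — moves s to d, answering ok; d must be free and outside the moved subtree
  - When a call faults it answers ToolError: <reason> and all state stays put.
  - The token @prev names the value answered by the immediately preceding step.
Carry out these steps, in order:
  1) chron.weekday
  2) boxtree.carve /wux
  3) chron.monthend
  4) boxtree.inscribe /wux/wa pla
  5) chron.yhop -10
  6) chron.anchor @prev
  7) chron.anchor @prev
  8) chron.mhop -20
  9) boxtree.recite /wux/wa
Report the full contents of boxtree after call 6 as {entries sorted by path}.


Answer: {brito=tripu, viticras/, viticras/datre_om=tafu, wux/, wux/wa=pla}

Derivation:
$ weekday
:: Monday
$ carve p='/wux'
:: ok
$ monthend
:: 1847-03-31
$ inscribe p='/wux/wa' c='pla'
:: created
$ yhop n='-10'
:: 1837-03-31
$ anchor d='@prev'
:: 1837-03-31
$ anchor d='@prev'
:: 1837-03-31
$ mhop n='-20'
:: 1835-07-31
$ recite p='/wux/wa'
:: pla


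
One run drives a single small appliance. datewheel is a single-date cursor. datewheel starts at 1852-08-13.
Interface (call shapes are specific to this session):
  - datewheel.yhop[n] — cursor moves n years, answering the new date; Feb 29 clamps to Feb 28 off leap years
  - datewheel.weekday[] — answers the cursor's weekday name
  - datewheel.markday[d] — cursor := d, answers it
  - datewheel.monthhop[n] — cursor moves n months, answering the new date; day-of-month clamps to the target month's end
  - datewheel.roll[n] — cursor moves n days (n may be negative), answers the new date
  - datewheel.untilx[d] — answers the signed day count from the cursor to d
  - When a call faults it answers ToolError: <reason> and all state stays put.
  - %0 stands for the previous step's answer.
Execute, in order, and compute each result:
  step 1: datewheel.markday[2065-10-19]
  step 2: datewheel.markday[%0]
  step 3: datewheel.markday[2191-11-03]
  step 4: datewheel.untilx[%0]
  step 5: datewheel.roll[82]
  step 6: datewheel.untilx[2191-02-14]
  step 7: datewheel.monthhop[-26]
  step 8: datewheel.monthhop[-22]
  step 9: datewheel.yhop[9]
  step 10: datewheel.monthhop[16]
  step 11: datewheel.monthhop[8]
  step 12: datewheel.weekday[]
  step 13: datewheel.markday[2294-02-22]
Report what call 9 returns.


Next I call markday(d=2065-10-19), → 2065-10-19.
Using markday(d=%0), and see 2065-10-19.
I use markday(d=2191-11-03), which returns 2191-11-03.
Invoking untilx(d=%0): 0.
I call roll(n=82): 2192-01-24.
Then untilx(d=2191-02-14), and observe -344.
Invoking monthhop(n=-26), and observe 2189-11-24.
I run monthhop(n=-22), and get 2188-01-24.
Calling yhop(n=9), and observe 2197-01-24.
Now I run monthhop(n=16): 2198-05-24.
Now I run monthhop(n=8), giving 2199-01-24.
I use weekday, — result: Thursday.
Now I run markday(d=2294-02-22), yielding 2294-02-22.

Answer: 2197-01-24


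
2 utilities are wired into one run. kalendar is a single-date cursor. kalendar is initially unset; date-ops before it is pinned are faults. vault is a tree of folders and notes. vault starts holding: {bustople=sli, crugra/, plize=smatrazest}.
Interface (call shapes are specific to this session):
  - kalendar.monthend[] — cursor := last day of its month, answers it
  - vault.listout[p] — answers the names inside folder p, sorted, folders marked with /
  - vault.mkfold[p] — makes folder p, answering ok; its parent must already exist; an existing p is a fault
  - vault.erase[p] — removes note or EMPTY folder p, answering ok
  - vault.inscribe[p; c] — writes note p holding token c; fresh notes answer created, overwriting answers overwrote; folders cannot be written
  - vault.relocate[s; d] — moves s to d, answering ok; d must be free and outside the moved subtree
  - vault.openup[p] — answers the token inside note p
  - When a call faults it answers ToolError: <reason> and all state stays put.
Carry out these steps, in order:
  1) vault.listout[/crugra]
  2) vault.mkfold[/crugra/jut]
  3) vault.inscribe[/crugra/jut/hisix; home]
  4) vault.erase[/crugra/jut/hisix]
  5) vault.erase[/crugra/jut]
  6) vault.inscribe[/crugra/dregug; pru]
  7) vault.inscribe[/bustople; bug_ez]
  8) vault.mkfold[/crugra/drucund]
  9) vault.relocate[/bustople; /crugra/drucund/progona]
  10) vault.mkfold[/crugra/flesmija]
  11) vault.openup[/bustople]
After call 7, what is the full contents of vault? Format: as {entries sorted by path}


-> vault.listout(/crugra)
<- []
-> vault.mkfold(/crugra/jut)
<- ok
-> vault.inscribe(/crugra/jut/hisix, home)
<- created
-> vault.erase(/crugra/jut/hisix)
<- ok
-> vault.erase(/crugra/jut)
<- ok
-> vault.inscribe(/crugra/dregug, pru)
<- created
-> vault.inscribe(/bustople, bug_ez)
<- overwrote
-> vault.mkfold(/crugra/drucund)
<- ok
-> vault.relocate(/bustople, /crugra/drucund/progona)
<- ok
-> vault.mkfold(/crugra/flesmija)
<- ok
-> vault.openup(/bustople)
<- ToolError: not found

Answer: {bustople=bug_ez, crugra/, crugra/dregug=pru, plize=smatrazest}


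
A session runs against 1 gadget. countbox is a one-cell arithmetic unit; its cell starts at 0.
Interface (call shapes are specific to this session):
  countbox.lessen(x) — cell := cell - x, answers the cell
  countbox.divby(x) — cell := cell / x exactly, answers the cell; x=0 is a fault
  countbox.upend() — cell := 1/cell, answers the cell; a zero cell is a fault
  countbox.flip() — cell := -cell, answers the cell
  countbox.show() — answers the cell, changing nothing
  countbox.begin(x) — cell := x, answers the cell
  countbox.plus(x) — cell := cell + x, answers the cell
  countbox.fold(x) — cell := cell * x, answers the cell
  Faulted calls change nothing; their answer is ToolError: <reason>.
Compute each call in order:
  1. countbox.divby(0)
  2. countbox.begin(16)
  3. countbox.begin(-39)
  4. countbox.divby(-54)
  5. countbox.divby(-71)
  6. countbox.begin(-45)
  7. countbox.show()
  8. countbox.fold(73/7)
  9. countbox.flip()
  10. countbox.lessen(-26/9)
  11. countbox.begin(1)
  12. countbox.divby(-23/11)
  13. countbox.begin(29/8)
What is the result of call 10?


>>> countbox.divby 0
[out] ToolError: division by zero
>>> countbox.begin 16
[out] 16
>>> countbox.begin -39
[out] -39
>>> countbox.divby -54
[out] 13/18
>>> countbox.divby -71
[out] -13/1278
>>> countbox.begin -45
[out] -45
>>> countbox.show
[out] -45
>>> countbox.fold 73/7
[out] -3285/7
>>> countbox.flip
[out] 3285/7
>>> countbox.lessen -26/9
[out] 29747/63
>>> countbox.begin 1
[out] 1
>>> countbox.divby -23/11
[out] -11/23
>>> countbox.begin 29/8
[out] 29/8

Answer: 29747/63


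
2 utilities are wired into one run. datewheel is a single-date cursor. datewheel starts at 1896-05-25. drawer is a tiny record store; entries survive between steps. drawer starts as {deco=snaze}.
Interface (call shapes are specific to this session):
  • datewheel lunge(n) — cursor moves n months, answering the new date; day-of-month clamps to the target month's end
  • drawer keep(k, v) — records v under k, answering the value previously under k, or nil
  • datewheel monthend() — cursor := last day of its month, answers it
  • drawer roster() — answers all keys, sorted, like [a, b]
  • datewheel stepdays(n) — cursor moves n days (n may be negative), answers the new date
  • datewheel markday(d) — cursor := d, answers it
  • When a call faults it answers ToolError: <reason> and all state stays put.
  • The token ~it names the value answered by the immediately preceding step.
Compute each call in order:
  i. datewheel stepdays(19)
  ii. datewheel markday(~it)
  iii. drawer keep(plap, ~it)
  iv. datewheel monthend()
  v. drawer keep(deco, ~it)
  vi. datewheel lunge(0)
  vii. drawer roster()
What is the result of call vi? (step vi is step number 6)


Answer: 1896-06-30

Derivation:
> datewheel stepdays n: 19
[out] 1896-06-13
> datewheel markday d: ~it
[out] 1896-06-13
> drawer keep k: plap v: ~it
[out] nil
> datewheel monthend
[out] 1896-06-30
> drawer keep k: deco v: ~it
[out] snaze
> datewheel lunge n: 0
[out] 1896-06-30
> drawer roster
[out] [deco, plap]


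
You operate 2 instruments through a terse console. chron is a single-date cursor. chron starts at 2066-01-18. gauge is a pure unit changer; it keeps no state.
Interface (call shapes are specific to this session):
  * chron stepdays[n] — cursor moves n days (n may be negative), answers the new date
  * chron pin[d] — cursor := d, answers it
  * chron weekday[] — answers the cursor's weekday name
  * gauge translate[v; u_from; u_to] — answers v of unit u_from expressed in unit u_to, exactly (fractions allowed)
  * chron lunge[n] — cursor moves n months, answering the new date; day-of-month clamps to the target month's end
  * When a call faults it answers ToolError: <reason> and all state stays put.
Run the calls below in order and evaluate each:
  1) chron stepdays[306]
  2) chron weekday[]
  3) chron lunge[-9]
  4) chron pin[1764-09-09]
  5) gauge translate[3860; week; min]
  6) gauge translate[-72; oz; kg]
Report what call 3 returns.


! chron stepdays(n=306) ~> 2066-11-20
! chron weekday() ~> Saturday
! chron lunge(n=-9) ~> 2066-02-20
! chron pin(d=1764-09-09) ~> 1764-09-09
! gauge translate(v=3860, u_from=week, u_to=min) ~> 38908800
! gauge translate(v=-72, u_from=oz, u_to=kg) ~> -408233133/200000000

Answer: 2066-02-20


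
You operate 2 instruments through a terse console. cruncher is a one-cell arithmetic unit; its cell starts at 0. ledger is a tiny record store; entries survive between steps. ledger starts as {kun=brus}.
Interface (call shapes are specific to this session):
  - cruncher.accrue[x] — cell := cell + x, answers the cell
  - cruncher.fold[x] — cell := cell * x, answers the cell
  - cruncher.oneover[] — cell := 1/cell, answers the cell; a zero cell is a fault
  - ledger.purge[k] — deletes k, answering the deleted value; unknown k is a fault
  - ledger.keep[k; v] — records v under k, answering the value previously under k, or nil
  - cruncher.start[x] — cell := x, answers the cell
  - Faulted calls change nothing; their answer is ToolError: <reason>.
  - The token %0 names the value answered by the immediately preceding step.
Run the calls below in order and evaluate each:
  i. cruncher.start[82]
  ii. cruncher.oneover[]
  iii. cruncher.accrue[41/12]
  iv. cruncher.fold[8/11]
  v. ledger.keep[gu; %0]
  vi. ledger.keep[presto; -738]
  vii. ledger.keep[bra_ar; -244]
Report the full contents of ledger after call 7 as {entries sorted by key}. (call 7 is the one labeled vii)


Answer: {bra_ar=-244, gu=3374/1353, kun=brus, presto=-738}

Derivation:
> start x='82'
:: 82
> oneover
:: 1/82
> accrue x='41/12'
:: 1687/492
> fold x='8/11'
:: 3374/1353
> keep k='gu' v='%0'
:: nil
> keep k='presto' v='-738'
:: nil
> keep k='bra_ar' v='-244'
:: nil


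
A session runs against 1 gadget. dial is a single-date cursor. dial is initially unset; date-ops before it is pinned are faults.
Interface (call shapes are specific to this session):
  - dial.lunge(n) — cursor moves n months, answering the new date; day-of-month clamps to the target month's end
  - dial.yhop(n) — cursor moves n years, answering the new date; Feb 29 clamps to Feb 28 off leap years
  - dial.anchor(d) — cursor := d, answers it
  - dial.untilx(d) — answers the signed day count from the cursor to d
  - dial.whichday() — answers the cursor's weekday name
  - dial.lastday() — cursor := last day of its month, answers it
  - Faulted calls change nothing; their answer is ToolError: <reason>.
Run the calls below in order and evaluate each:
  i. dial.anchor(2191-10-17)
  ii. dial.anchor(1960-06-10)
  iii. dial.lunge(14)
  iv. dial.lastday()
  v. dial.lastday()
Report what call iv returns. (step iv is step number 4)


Answer: 1961-08-31

Derivation:
> dial.anchor d: 2191-10-17
[out] 2191-10-17
> dial.anchor d: 1960-06-10
[out] 1960-06-10
> dial.lunge n: 14
[out] 1961-08-10
> dial.lastday
[out] 1961-08-31
> dial.lastday
[out] 1961-08-31


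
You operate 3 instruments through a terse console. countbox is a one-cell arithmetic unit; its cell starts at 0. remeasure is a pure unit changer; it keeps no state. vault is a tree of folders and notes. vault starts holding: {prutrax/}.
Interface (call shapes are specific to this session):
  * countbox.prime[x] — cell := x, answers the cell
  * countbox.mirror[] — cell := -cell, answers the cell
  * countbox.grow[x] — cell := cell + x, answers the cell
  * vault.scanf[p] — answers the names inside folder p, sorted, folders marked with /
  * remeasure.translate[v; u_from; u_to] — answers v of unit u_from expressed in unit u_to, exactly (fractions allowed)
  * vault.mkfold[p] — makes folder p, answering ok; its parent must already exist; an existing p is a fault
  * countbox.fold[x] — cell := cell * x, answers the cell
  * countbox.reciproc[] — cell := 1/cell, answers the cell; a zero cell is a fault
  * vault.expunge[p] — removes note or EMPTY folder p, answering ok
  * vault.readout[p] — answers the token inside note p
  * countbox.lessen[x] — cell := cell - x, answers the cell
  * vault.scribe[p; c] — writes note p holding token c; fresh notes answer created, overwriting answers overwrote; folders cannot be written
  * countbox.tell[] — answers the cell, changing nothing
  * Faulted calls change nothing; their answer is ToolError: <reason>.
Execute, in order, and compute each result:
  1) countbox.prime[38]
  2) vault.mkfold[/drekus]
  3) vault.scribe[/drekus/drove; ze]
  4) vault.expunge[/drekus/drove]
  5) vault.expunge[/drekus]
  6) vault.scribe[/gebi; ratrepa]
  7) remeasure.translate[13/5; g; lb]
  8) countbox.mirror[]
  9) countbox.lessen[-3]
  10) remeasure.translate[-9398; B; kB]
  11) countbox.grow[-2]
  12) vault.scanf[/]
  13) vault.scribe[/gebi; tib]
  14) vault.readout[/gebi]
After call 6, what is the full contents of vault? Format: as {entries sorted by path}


% prime(x='38') => 38
% mkfold(p='/drekus') => ok
% scribe(p='/drekus/drove', c='ze') => created
% expunge(p='/drekus/drove') => ok
% expunge(p='/drekus') => ok
% scribe(p='/gebi', c='ratrepa') => created
% translate(v='13/5', u_from='g', u_to='lb') => 260000/45359237
% mirror() => -38
% lessen(x='-3') => -35
% translate(v='-9398', u_from='B', u_to='kB') => -4699/500
% grow(x='-2') => -37
% scanf(p='/') => [gebi, prutrax/]
% scribe(p='/gebi', c='tib') => overwrote
% readout(p='/gebi') => tib

Answer: {gebi=ratrepa, prutrax/}


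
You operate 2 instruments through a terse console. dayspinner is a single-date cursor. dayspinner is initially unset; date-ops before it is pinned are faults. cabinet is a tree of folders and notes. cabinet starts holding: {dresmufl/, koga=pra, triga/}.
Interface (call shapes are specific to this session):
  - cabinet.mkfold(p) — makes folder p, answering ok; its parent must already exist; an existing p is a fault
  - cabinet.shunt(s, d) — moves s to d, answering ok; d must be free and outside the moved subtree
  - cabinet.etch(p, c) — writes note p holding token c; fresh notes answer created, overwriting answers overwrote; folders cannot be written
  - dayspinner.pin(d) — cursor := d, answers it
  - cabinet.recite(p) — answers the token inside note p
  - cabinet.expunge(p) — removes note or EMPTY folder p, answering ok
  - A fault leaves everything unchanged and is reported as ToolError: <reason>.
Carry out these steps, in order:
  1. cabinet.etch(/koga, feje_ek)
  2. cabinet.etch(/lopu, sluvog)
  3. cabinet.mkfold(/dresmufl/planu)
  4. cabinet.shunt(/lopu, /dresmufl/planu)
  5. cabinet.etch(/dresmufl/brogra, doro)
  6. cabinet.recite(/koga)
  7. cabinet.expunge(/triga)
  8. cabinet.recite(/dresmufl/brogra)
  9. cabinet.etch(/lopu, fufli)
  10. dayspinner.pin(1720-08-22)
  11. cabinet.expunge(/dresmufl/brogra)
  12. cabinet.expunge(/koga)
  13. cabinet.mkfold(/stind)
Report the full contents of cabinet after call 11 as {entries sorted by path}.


Using etch with p→/koga, c→feje_ek, giving overwrote.
Next I call etch with p→/lopu, c→sluvog, which returns created.
Invoking mkfold with p→/dresmufl/planu, → ok.
Using shunt with s→/lopu, d→/dresmufl/planu, → ToolError: exists.
Then etch with p→/dresmufl/brogra, c→doro, → created.
Using recite with p→/koga, and observe feje_ek.
I try expunge with p→/triga: ok.
I invoke recite with p→/dresmufl/brogra, and see doro.
Then etch with p→/lopu, c→fufli, — result: overwrote.
Then pin with d→1720-08-22, and observe 1720-08-22.
Using expunge with p→/dresmufl/brogra, — result: ok.
I call expunge with p→/koga, which returns ok.
Using mkfold with p→/stind, and see ok.

Answer: {dresmufl/, dresmufl/planu/, koga=feje_ek, lopu=fufli}


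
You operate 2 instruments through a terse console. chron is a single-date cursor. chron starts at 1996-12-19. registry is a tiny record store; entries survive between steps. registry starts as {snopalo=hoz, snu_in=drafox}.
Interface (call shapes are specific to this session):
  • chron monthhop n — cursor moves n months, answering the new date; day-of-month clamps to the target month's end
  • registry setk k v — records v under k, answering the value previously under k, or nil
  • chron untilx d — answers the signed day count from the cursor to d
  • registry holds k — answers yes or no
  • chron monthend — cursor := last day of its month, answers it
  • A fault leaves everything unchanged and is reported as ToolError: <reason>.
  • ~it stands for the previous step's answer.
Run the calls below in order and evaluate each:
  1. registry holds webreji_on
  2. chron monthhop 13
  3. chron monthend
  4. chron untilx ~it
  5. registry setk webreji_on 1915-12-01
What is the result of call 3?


Then registry holds with webreji_on, giving no.
I invoke chron monthhop with 13, → 1998-01-19.
Using chron monthend, and get 1998-01-31.
Now I run chron untilx with ~it, yielding 0.
I use registry setk with webreji_on, 1915-12-01, yielding nil.

Answer: 1998-01-31


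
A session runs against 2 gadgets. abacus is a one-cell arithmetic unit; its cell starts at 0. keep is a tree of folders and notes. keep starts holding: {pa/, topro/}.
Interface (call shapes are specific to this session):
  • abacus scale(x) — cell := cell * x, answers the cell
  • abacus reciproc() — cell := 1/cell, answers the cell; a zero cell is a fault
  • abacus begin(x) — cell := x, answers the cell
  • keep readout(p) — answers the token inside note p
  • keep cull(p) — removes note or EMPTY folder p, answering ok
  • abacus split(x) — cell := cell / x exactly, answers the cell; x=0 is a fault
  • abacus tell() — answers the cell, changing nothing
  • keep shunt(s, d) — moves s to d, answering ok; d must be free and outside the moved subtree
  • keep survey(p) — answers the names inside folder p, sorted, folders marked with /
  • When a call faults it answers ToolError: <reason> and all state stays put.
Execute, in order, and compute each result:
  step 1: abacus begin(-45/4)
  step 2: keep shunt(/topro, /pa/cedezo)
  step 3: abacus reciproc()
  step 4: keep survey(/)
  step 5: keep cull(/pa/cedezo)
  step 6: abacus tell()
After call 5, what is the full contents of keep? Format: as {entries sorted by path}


Answer: {pa/}

Derivation:
% abacus begin x=-45/4
= -45/4
% keep shunt s=/topro d=/pa/cedezo
= ok
% abacus reciproc
= -4/45
% keep survey p=/
= [pa/]
% keep cull p=/pa/cedezo
= ok
% abacus tell
= -4/45


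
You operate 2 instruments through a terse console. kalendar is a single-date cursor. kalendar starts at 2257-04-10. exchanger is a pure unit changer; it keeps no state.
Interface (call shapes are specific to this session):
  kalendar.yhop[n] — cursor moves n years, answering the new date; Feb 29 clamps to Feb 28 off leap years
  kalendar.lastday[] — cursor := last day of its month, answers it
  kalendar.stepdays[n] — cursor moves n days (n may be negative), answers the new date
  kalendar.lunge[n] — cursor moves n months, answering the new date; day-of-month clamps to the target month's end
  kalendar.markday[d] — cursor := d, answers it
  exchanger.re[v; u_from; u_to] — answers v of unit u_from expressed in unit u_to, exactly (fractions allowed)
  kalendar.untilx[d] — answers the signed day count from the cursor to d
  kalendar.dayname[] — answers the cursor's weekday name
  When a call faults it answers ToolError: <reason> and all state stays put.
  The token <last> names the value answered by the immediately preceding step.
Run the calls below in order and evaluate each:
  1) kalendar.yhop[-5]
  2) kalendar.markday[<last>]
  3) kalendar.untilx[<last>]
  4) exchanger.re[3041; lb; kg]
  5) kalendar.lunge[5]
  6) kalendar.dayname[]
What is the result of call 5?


CALL kalendar.yhop[n='-5']
RET  2252-04-10
CALL kalendar.markday[d='<last>']
RET  2252-04-10
CALL kalendar.untilx[d='<last>']
RET  0
CALL exchanger.re[v='3041'; u_from='lb'; u_to='kg']
RET  137937439717/100000000
CALL kalendar.lunge[n='5']
RET  2252-09-10
CALL kalendar.dayname[]
RET  Friday

Answer: 2252-09-10


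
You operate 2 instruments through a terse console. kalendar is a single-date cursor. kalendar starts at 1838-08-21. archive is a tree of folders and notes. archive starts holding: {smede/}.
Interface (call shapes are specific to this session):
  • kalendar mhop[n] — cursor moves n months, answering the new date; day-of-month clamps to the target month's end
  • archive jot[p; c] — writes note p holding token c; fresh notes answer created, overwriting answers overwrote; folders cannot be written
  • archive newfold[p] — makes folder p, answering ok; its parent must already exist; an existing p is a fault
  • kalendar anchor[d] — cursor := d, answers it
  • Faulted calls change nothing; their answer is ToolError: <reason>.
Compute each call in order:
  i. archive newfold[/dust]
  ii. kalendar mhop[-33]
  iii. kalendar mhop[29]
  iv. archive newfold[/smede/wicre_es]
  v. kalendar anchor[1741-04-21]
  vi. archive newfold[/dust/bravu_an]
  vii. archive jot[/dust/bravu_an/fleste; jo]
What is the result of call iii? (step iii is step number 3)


~$ archive newfold p→/dust
:: ok
~$ kalendar mhop n→-33
:: 1835-11-21
~$ kalendar mhop n→29
:: 1838-04-21
~$ archive newfold p→/smede/wicre_es
:: ok
~$ kalendar anchor d→1741-04-21
:: 1741-04-21
~$ archive newfold p→/dust/bravu_an
:: ok
~$ archive jot p→/dust/bravu_an/fleste c→jo
:: created

Answer: 1838-04-21


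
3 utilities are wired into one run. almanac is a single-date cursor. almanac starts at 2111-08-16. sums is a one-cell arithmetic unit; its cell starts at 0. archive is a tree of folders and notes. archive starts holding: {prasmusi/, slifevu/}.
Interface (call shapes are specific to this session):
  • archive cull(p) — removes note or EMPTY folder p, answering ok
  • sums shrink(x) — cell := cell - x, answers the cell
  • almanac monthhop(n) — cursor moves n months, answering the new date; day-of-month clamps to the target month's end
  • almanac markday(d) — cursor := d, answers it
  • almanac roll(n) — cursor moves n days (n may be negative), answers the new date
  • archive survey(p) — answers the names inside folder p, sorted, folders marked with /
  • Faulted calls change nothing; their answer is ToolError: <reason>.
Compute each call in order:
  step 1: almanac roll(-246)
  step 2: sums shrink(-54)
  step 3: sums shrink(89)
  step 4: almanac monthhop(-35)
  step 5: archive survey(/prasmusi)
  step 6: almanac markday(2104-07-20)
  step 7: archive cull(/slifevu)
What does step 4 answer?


I use almanac roll with n→-246, — result: 2110-12-13.
I run sums shrink with x→-54, and get 54.
I try sums shrink with x→89, — result: -35.
I call almanac monthhop with n→-35, which returns 2108-01-13.
Using archive survey with p→/prasmusi, and see [].
Using almanac markday with d→2104-07-20, and observe 2104-07-20.
Next I call archive cull with p→/slifevu, giving ok.

Answer: 2108-01-13


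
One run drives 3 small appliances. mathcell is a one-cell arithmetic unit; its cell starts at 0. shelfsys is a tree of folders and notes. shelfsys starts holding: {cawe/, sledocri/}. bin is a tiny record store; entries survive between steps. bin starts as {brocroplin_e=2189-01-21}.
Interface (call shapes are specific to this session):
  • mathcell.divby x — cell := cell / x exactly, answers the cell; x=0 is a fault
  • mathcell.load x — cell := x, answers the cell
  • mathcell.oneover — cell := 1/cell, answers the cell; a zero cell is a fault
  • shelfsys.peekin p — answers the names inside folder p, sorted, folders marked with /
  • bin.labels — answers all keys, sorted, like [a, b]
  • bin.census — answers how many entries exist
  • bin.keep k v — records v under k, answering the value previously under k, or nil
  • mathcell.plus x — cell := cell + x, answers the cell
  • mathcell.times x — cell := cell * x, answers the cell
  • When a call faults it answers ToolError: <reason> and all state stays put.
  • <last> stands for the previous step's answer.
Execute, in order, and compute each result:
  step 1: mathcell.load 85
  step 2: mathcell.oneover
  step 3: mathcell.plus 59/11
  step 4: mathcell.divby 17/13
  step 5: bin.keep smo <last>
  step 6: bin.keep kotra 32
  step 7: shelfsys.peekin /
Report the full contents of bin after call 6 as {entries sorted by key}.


Answer: {brocroplin_e=2189-01-21, kotra=32, smo=65338/15895}

Derivation:
;; mathcell.load(x='85') ~> 85
;; mathcell.oneover() ~> 1/85
;; mathcell.plus(x='59/11') ~> 5026/935
;; mathcell.divby(x='17/13') ~> 65338/15895
;; bin.keep(k='smo', v='<last>') ~> nil
;; bin.keep(k='kotra', v='32') ~> nil
;; shelfsys.peekin(p='/') ~> [cawe/, sledocri/]


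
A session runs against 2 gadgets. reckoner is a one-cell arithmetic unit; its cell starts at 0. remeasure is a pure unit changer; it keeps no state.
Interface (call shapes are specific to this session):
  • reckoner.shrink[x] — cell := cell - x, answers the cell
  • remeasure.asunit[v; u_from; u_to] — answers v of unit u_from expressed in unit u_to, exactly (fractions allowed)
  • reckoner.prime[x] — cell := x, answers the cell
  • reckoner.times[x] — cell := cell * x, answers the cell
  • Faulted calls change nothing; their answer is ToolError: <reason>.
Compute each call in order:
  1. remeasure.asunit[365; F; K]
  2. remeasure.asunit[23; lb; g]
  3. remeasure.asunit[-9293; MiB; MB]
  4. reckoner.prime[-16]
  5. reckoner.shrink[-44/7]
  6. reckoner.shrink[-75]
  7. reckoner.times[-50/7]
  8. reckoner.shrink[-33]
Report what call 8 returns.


Answer: -21233/49

Derivation:
I invoke remeasure.asunit passing v: 365, u_from: F, u_to: K: 9163/20.
Invoking remeasure.asunit passing v: 23, u_from: lb, u_to: g, yielding 1043262451/100000.
I call remeasure.asunit passing v: -9293, u_from: MiB, u_to: MB, and observe -152256512/15625.
I invoke reckoner.prime passing x: -16, and see -16.
I invoke reckoner.shrink passing x: -44/7, — result: -68/7.
I try reckoner.shrink passing x: -75, and see 457/7.
Then reckoner.times passing x: -50/7, and see -22850/49.
I call reckoner.shrink passing x: -33, giving -21233/49.
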